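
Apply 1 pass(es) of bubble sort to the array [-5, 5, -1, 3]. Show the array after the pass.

After pass 1: [-5, -1, 3, 5] (2 swaps)
Total swaps: 2


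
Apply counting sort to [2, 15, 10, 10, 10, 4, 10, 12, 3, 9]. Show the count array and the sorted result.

Count array: [0, 0, 1, 1, 1, 0, 0, 0, 0, 1, 4, 0, 1, 0, 0, 1]
(count[i] = number of elements equal to i)
Cumulative count: [0, 0, 1, 2, 3, 3, 3, 3, 3, 4, 8, 8, 9, 9, 9, 10]
Sorted: [2, 3, 4, 9, 10, 10, 10, 10, 12, 15]


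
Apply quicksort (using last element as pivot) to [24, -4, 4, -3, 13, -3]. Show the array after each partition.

Partition 1: pivot=-3 at index 2 -> [-4, -3, -3, 24, 13, 4]
Partition 2: pivot=-3 at index 1 -> [-4, -3, -3, 24, 13, 4]
Partition 3: pivot=4 at index 3 -> [-4, -3, -3, 4, 13, 24]
Partition 4: pivot=24 at index 5 -> [-4, -3, -3, 4, 13, 24]


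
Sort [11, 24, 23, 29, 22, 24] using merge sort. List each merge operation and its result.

Divide and conquer:
  Merge [24] + [23] -> [23, 24]
  Merge [11] + [23, 24] -> [11, 23, 24]
  Merge [22] + [24] -> [22, 24]
  Merge [29] + [22, 24] -> [22, 24, 29]
  Merge [11, 23, 24] + [22, 24, 29] -> [11, 22, 23, 24, 24, 29]


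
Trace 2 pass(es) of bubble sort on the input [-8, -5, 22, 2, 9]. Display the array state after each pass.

After pass 1: [-8, -5, 2, 9, 22] (2 swaps)
After pass 2: [-8, -5, 2, 9, 22] (0 swaps)
Total swaps: 2


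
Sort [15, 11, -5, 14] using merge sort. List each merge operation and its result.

Divide and conquer:
  Merge [15] + [11] -> [11, 15]
  Merge [-5] + [14] -> [-5, 14]
  Merge [11, 15] + [-5, 14] -> [-5, 11, 14, 15]


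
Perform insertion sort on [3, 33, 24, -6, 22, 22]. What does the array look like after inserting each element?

First element 3 is already 'sorted'
Insert 33: shifted 0 elements -> [3, 33, 24, -6, 22, 22]
Insert 24: shifted 1 elements -> [3, 24, 33, -6, 22, 22]
Insert -6: shifted 3 elements -> [-6, 3, 24, 33, 22, 22]
Insert 22: shifted 2 elements -> [-6, 3, 22, 24, 33, 22]
Insert 22: shifted 2 elements -> [-6, 3, 22, 22, 24, 33]


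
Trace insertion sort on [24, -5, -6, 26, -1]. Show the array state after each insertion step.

First element 24 is already 'sorted'
Insert -5: shifted 1 elements -> [-5, 24, -6, 26, -1]
Insert -6: shifted 2 elements -> [-6, -5, 24, 26, -1]
Insert 26: shifted 0 elements -> [-6, -5, 24, 26, -1]
Insert -1: shifted 2 elements -> [-6, -5, -1, 24, 26]


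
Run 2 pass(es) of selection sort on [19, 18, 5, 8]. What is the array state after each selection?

Pass 1: Select minimum 5 at index 2, swap -> [5, 18, 19, 8]
Pass 2: Select minimum 8 at index 3, swap -> [5, 8, 19, 18]


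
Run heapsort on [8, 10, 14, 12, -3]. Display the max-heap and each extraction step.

Build heap: [14, 12, 8, 10, -3]
Extract 14: [12, 10, 8, -3, 14]
Extract 12: [10, -3, 8, 12, 14]
Extract 10: [8, -3, 10, 12, 14]
Extract 8: [-3, 8, 10, 12, 14]


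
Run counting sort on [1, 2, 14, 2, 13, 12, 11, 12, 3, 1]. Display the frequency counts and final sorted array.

Count array: [0, 2, 2, 1, 0, 0, 0, 0, 0, 0, 0, 1, 2, 1, 1]
(count[i] = number of elements equal to i)
Cumulative count: [0, 2, 4, 5, 5, 5, 5, 5, 5, 5, 5, 6, 8, 9, 10]
Sorted: [1, 1, 2, 2, 3, 11, 12, 12, 13, 14]


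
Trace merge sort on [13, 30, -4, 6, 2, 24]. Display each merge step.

Divide and conquer:
  Merge [30] + [-4] -> [-4, 30]
  Merge [13] + [-4, 30] -> [-4, 13, 30]
  Merge [2] + [24] -> [2, 24]
  Merge [6] + [2, 24] -> [2, 6, 24]
  Merge [-4, 13, 30] + [2, 6, 24] -> [-4, 2, 6, 13, 24, 30]


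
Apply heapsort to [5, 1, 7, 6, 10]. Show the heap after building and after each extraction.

Build heap: [10, 6, 7, 5, 1]
Extract 10: [7, 6, 1, 5, 10]
Extract 7: [6, 5, 1, 7, 10]
Extract 6: [5, 1, 6, 7, 10]
Extract 5: [1, 5, 6, 7, 10]


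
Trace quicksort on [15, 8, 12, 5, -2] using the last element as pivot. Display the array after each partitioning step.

Partition 1: pivot=-2 at index 0 -> [-2, 8, 12, 5, 15]
Partition 2: pivot=15 at index 4 -> [-2, 8, 12, 5, 15]
Partition 3: pivot=5 at index 1 -> [-2, 5, 12, 8, 15]
Partition 4: pivot=8 at index 2 -> [-2, 5, 8, 12, 15]


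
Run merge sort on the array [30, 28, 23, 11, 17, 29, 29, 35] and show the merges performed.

Divide and conquer:
  Merge [30] + [28] -> [28, 30]
  Merge [23] + [11] -> [11, 23]
  Merge [28, 30] + [11, 23] -> [11, 23, 28, 30]
  Merge [17] + [29] -> [17, 29]
  Merge [29] + [35] -> [29, 35]
  Merge [17, 29] + [29, 35] -> [17, 29, 29, 35]
  Merge [11, 23, 28, 30] + [17, 29, 29, 35] -> [11, 17, 23, 28, 29, 29, 30, 35]


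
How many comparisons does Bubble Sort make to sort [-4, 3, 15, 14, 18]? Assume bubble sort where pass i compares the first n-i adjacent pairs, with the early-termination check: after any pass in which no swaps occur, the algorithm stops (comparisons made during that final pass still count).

Pass 1: compare adjacent pairs (0,1)..(3,4) = 4 comparison(s), 1 swap(s) -> [-4, 3, 14, 15, 18]
Pass 2: compare adjacent pairs (0,1)..(2,3) = 3 comparison(s), 0 swap(s) -> [-4, 3, 14, 15, 18]
No swaps in this pass, so bubble sort stops here.
Total comparisons: 4 + 3 = 7


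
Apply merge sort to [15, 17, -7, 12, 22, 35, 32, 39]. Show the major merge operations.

Divide and conquer:
  Merge [15] + [17] -> [15, 17]
  Merge [-7] + [12] -> [-7, 12]
  Merge [15, 17] + [-7, 12] -> [-7, 12, 15, 17]
  Merge [22] + [35] -> [22, 35]
  Merge [32] + [39] -> [32, 39]
  Merge [22, 35] + [32, 39] -> [22, 32, 35, 39]
  Merge [-7, 12, 15, 17] + [22, 32, 35, 39] -> [-7, 12, 15, 17, 22, 32, 35, 39]


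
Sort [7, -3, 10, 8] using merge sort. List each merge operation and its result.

Divide and conquer:
  Merge [7] + [-3] -> [-3, 7]
  Merge [10] + [8] -> [8, 10]
  Merge [-3, 7] + [8, 10] -> [-3, 7, 8, 10]


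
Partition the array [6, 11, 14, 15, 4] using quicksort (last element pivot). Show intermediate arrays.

Partition 1: pivot=4 at index 0 -> [4, 11, 14, 15, 6]
Partition 2: pivot=6 at index 1 -> [4, 6, 14, 15, 11]
Partition 3: pivot=11 at index 2 -> [4, 6, 11, 15, 14]
Partition 4: pivot=14 at index 3 -> [4, 6, 11, 14, 15]


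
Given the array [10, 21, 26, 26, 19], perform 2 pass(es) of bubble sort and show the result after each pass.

After pass 1: [10, 21, 26, 19, 26] (1 swaps)
After pass 2: [10, 21, 19, 26, 26] (1 swaps)
Total swaps: 2


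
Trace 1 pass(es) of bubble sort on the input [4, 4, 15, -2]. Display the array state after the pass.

After pass 1: [4, 4, -2, 15] (1 swaps)
Total swaps: 1


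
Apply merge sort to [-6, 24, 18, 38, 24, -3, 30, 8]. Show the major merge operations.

Divide and conquer:
  Merge [-6] + [24] -> [-6, 24]
  Merge [18] + [38] -> [18, 38]
  Merge [-6, 24] + [18, 38] -> [-6, 18, 24, 38]
  Merge [24] + [-3] -> [-3, 24]
  Merge [30] + [8] -> [8, 30]
  Merge [-3, 24] + [8, 30] -> [-3, 8, 24, 30]
  Merge [-6, 18, 24, 38] + [-3, 8, 24, 30] -> [-6, -3, 8, 18, 24, 24, 30, 38]


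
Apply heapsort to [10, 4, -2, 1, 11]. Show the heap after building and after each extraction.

Build heap: [11, 10, -2, 1, 4]
Extract 11: [10, 4, -2, 1, 11]
Extract 10: [4, 1, -2, 10, 11]
Extract 4: [1, -2, 4, 10, 11]
Extract 1: [-2, 1, 4, 10, 11]


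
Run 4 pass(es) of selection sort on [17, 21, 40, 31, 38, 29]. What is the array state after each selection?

Pass 1: Select minimum 17 at index 0, swap -> [17, 21, 40, 31, 38, 29]
Pass 2: Select minimum 21 at index 1, swap -> [17, 21, 40, 31, 38, 29]
Pass 3: Select minimum 29 at index 5, swap -> [17, 21, 29, 31, 38, 40]
Pass 4: Select minimum 31 at index 3, swap -> [17, 21, 29, 31, 38, 40]


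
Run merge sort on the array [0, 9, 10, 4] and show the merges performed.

Divide and conquer:
  Merge [0] + [9] -> [0, 9]
  Merge [10] + [4] -> [4, 10]
  Merge [0, 9] + [4, 10] -> [0, 4, 9, 10]


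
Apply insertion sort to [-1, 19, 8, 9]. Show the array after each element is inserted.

First element -1 is already 'sorted'
Insert 19: shifted 0 elements -> [-1, 19, 8, 9]
Insert 8: shifted 1 elements -> [-1, 8, 19, 9]
Insert 9: shifted 1 elements -> [-1, 8, 9, 19]


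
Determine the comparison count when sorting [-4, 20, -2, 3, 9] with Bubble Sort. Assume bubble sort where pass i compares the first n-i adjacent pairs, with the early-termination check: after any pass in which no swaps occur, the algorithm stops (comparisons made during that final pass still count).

Pass 1: compare adjacent pairs (0,1)..(3,4) = 4 comparison(s), 3 swap(s) -> [-4, -2, 3, 9, 20]
Pass 2: compare adjacent pairs (0,1)..(2,3) = 3 comparison(s), 0 swap(s) -> [-4, -2, 3, 9, 20]
No swaps in this pass, so bubble sort stops here.
Total comparisons: 4 + 3 = 7


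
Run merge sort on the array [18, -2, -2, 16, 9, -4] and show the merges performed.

Divide and conquer:
  Merge [-2] + [-2] -> [-2, -2]
  Merge [18] + [-2, -2] -> [-2, -2, 18]
  Merge [9] + [-4] -> [-4, 9]
  Merge [16] + [-4, 9] -> [-4, 9, 16]
  Merge [-2, -2, 18] + [-4, 9, 16] -> [-4, -2, -2, 9, 16, 18]


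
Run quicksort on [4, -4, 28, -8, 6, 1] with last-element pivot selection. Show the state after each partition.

Partition 1: pivot=1 at index 2 -> [-4, -8, 1, 4, 6, 28]
Partition 2: pivot=-8 at index 0 -> [-8, -4, 1, 4, 6, 28]
Partition 3: pivot=28 at index 5 -> [-8, -4, 1, 4, 6, 28]
Partition 4: pivot=6 at index 4 -> [-8, -4, 1, 4, 6, 28]


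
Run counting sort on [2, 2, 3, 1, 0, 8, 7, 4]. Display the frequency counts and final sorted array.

Count array: [1, 1, 2, 1, 1, 0, 0, 1, 1]
(count[i] = number of elements equal to i)
Cumulative count: [1, 2, 4, 5, 6, 6, 6, 7, 8]
Sorted: [0, 1, 2, 2, 3, 4, 7, 8]


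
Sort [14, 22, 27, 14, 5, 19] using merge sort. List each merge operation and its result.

Divide and conquer:
  Merge [22] + [27] -> [22, 27]
  Merge [14] + [22, 27] -> [14, 22, 27]
  Merge [5] + [19] -> [5, 19]
  Merge [14] + [5, 19] -> [5, 14, 19]
  Merge [14, 22, 27] + [5, 14, 19] -> [5, 14, 14, 19, 22, 27]


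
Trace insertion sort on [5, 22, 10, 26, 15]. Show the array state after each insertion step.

First element 5 is already 'sorted'
Insert 22: shifted 0 elements -> [5, 22, 10, 26, 15]
Insert 10: shifted 1 elements -> [5, 10, 22, 26, 15]
Insert 26: shifted 0 elements -> [5, 10, 22, 26, 15]
Insert 15: shifted 2 elements -> [5, 10, 15, 22, 26]


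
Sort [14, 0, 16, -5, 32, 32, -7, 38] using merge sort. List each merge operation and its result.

Divide and conquer:
  Merge [14] + [0] -> [0, 14]
  Merge [16] + [-5] -> [-5, 16]
  Merge [0, 14] + [-5, 16] -> [-5, 0, 14, 16]
  Merge [32] + [32] -> [32, 32]
  Merge [-7] + [38] -> [-7, 38]
  Merge [32, 32] + [-7, 38] -> [-7, 32, 32, 38]
  Merge [-5, 0, 14, 16] + [-7, 32, 32, 38] -> [-7, -5, 0, 14, 16, 32, 32, 38]


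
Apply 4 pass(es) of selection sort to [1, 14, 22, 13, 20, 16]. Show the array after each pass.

Pass 1: Select minimum 1 at index 0, swap -> [1, 14, 22, 13, 20, 16]
Pass 2: Select minimum 13 at index 3, swap -> [1, 13, 22, 14, 20, 16]
Pass 3: Select minimum 14 at index 3, swap -> [1, 13, 14, 22, 20, 16]
Pass 4: Select minimum 16 at index 5, swap -> [1, 13, 14, 16, 20, 22]


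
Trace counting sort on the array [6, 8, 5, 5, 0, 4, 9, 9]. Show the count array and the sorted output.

Count array: [1, 0, 0, 0, 1, 2, 1, 0, 1, 2]
(count[i] = number of elements equal to i)
Cumulative count: [1, 1, 1, 1, 2, 4, 5, 5, 6, 8]
Sorted: [0, 4, 5, 5, 6, 8, 9, 9]


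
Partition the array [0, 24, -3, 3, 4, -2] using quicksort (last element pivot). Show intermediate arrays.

Partition 1: pivot=-2 at index 1 -> [-3, -2, 0, 3, 4, 24]
Partition 2: pivot=24 at index 5 -> [-3, -2, 0, 3, 4, 24]
Partition 3: pivot=4 at index 4 -> [-3, -2, 0, 3, 4, 24]
Partition 4: pivot=3 at index 3 -> [-3, -2, 0, 3, 4, 24]


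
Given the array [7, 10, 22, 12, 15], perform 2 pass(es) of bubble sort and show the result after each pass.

After pass 1: [7, 10, 12, 15, 22] (2 swaps)
After pass 2: [7, 10, 12, 15, 22] (0 swaps)
Total swaps: 2


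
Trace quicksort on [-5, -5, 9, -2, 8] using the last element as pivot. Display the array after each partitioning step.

Partition 1: pivot=8 at index 3 -> [-5, -5, -2, 8, 9]
Partition 2: pivot=-2 at index 2 -> [-5, -5, -2, 8, 9]
Partition 3: pivot=-5 at index 1 -> [-5, -5, -2, 8, 9]


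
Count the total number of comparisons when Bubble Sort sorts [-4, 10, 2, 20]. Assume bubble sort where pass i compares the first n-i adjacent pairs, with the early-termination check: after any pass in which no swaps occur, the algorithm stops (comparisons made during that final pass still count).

Pass 1: compare adjacent pairs (0,1)..(2,3) = 3 comparison(s), 1 swap(s) -> [-4, 2, 10, 20]
Pass 2: compare adjacent pairs (0,1)..(1,2) = 2 comparison(s), 0 swap(s) -> [-4, 2, 10, 20]
No swaps in this pass, so bubble sort stops here.
Total comparisons: 3 + 2 = 5


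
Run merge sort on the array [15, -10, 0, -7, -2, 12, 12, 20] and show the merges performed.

Divide and conquer:
  Merge [15] + [-10] -> [-10, 15]
  Merge [0] + [-7] -> [-7, 0]
  Merge [-10, 15] + [-7, 0] -> [-10, -7, 0, 15]
  Merge [-2] + [12] -> [-2, 12]
  Merge [12] + [20] -> [12, 20]
  Merge [-2, 12] + [12, 20] -> [-2, 12, 12, 20]
  Merge [-10, -7, 0, 15] + [-2, 12, 12, 20] -> [-10, -7, -2, 0, 12, 12, 15, 20]


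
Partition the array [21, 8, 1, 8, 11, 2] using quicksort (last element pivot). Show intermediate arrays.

Partition 1: pivot=2 at index 1 -> [1, 2, 21, 8, 11, 8]
Partition 2: pivot=8 at index 3 -> [1, 2, 8, 8, 11, 21]
Partition 3: pivot=21 at index 5 -> [1, 2, 8, 8, 11, 21]


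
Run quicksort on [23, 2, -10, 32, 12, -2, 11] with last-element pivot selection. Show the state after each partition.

Partition 1: pivot=11 at index 3 -> [2, -10, -2, 11, 12, 23, 32]
Partition 2: pivot=-2 at index 1 -> [-10, -2, 2, 11, 12, 23, 32]
Partition 3: pivot=32 at index 6 -> [-10, -2, 2, 11, 12, 23, 32]
Partition 4: pivot=23 at index 5 -> [-10, -2, 2, 11, 12, 23, 32]


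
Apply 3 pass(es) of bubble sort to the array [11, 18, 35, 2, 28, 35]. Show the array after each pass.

After pass 1: [11, 18, 2, 28, 35, 35] (2 swaps)
After pass 2: [11, 2, 18, 28, 35, 35] (1 swaps)
After pass 3: [2, 11, 18, 28, 35, 35] (1 swaps)
Total swaps: 4


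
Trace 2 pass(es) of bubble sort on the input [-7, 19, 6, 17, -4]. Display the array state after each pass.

After pass 1: [-7, 6, 17, -4, 19] (3 swaps)
After pass 2: [-7, 6, -4, 17, 19] (1 swaps)
Total swaps: 4


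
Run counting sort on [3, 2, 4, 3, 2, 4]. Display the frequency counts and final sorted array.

Count array: [0, 0, 2, 2, 2]
(count[i] = number of elements equal to i)
Cumulative count: [0, 0, 2, 4, 6]
Sorted: [2, 2, 3, 3, 4, 4]


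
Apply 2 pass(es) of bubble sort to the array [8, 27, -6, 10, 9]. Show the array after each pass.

After pass 1: [8, -6, 10, 9, 27] (3 swaps)
After pass 2: [-6, 8, 9, 10, 27] (2 swaps)
Total swaps: 5


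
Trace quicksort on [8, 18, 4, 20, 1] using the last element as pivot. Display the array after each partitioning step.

Partition 1: pivot=1 at index 0 -> [1, 18, 4, 20, 8]
Partition 2: pivot=8 at index 2 -> [1, 4, 8, 20, 18]
Partition 3: pivot=18 at index 3 -> [1, 4, 8, 18, 20]


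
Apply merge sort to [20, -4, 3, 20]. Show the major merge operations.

Divide and conquer:
  Merge [20] + [-4] -> [-4, 20]
  Merge [3] + [20] -> [3, 20]
  Merge [-4, 20] + [3, 20] -> [-4, 3, 20, 20]


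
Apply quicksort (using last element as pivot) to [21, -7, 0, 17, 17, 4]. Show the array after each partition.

Partition 1: pivot=4 at index 2 -> [-7, 0, 4, 17, 17, 21]
Partition 2: pivot=0 at index 1 -> [-7, 0, 4, 17, 17, 21]
Partition 3: pivot=21 at index 5 -> [-7, 0, 4, 17, 17, 21]
Partition 4: pivot=17 at index 4 -> [-7, 0, 4, 17, 17, 21]


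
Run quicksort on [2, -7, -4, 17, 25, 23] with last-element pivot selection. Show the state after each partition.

Partition 1: pivot=23 at index 4 -> [2, -7, -4, 17, 23, 25]
Partition 2: pivot=17 at index 3 -> [2, -7, -4, 17, 23, 25]
Partition 3: pivot=-4 at index 1 -> [-7, -4, 2, 17, 23, 25]


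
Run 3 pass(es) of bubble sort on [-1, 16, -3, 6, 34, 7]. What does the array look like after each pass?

After pass 1: [-1, -3, 6, 16, 7, 34] (3 swaps)
After pass 2: [-3, -1, 6, 7, 16, 34] (2 swaps)
After pass 3: [-3, -1, 6, 7, 16, 34] (0 swaps)
Total swaps: 5


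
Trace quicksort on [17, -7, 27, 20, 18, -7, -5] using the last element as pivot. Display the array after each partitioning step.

Partition 1: pivot=-5 at index 2 -> [-7, -7, -5, 20, 18, 17, 27]
Partition 2: pivot=-7 at index 1 -> [-7, -7, -5, 20, 18, 17, 27]
Partition 3: pivot=27 at index 6 -> [-7, -7, -5, 20, 18, 17, 27]
Partition 4: pivot=17 at index 3 -> [-7, -7, -5, 17, 18, 20, 27]
Partition 5: pivot=20 at index 5 -> [-7, -7, -5, 17, 18, 20, 27]


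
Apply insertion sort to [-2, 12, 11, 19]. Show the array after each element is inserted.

First element -2 is already 'sorted'
Insert 12: shifted 0 elements -> [-2, 12, 11, 19]
Insert 11: shifted 1 elements -> [-2, 11, 12, 19]
Insert 19: shifted 0 elements -> [-2, 11, 12, 19]


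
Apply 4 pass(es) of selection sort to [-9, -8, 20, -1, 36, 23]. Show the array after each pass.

Pass 1: Select minimum -9 at index 0, swap -> [-9, -8, 20, -1, 36, 23]
Pass 2: Select minimum -8 at index 1, swap -> [-9, -8, 20, -1, 36, 23]
Pass 3: Select minimum -1 at index 3, swap -> [-9, -8, -1, 20, 36, 23]
Pass 4: Select minimum 20 at index 3, swap -> [-9, -8, -1, 20, 36, 23]


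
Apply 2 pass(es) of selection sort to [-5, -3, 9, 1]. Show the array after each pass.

Pass 1: Select minimum -5 at index 0, swap -> [-5, -3, 9, 1]
Pass 2: Select minimum -3 at index 1, swap -> [-5, -3, 9, 1]


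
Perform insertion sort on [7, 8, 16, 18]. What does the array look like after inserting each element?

First element 7 is already 'sorted'
Insert 8: shifted 0 elements -> [7, 8, 16, 18]
Insert 16: shifted 0 elements -> [7, 8, 16, 18]
Insert 18: shifted 0 elements -> [7, 8, 16, 18]


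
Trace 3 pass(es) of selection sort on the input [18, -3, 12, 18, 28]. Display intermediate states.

Pass 1: Select minimum -3 at index 1, swap -> [-3, 18, 12, 18, 28]
Pass 2: Select minimum 12 at index 2, swap -> [-3, 12, 18, 18, 28]
Pass 3: Select minimum 18 at index 2, swap -> [-3, 12, 18, 18, 28]


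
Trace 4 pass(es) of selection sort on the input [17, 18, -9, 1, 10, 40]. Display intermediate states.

Pass 1: Select minimum -9 at index 2, swap -> [-9, 18, 17, 1, 10, 40]
Pass 2: Select minimum 1 at index 3, swap -> [-9, 1, 17, 18, 10, 40]
Pass 3: Select minimum 10 at index 4, swap -> [-9, 1, 10, 18, 17, 40]
Pass 4: Select minimum 17 at index 4, swap -> [-9, 1, 10, 17, 18, 40]


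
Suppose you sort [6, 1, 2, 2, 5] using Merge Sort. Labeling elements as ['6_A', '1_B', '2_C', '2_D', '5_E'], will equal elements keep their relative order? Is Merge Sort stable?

Trace Merge Sort on the labeled array (the key is the number; the letter only tracks identity):
  Merge [6_A] + [1_B] -> [1_B, 6_A]
  Merge [2_D] + [5_E] -> [2_D, 5_E]
  Merge [2_C] + [2_D, 5_E] -> [2_C, 2_D, 5_E]
  Merge [1_B, 6_A] + [2_C, 2_D, 5_E] -> [1_B, 2_C, 2_D, 5_E, 6_A]
Final order: [1_B, 2_C, 2_D, 5_E, 6_A]
Equal keys:
  value 2: originally 2_C, 2_D; after sorting 2_C, 2_D -> order preserved
All equal keys kept their original relative order. Merge Sort is stable: when the heads of the two halves are equal the merge takes from the left half first.
Answer: Stable


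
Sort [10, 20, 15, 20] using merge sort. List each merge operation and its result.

Divide and conquer:
  Merge [10] + [20] -> [10, 20]
  Merge [15] + [20] -> [15, 20]
  Merge [10, 20] + [15, 20] -> [10, 15, 20, 20]


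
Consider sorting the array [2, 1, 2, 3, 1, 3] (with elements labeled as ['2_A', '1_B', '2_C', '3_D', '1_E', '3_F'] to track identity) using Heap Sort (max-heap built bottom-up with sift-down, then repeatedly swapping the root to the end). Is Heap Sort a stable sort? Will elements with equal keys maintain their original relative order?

Trace Heap Sort on the labeled array (the key is the number; the letter only tracks identity):
  Build max-heap: [3_D, 2_A, 3_F, 1_B, 1_E, 2_C]
  Swap root 3_D to index 5, re-heapify first 5 -> [3_F, 2_A, 2_C, 1_B, 1_E, 3_D]
  Swap root 3_F to index 4, re-heapify first 4 -> [2_A, 1_E, 2_C, 1_B, 3_F, 3_D]
  Swap root 2_A to index 3, re-heapify first 3 -> [2_C, 1_E, 1_B, 2_A, 3_F, 3_D]
  Swap root 2_C to index 2, re-heapify first 2 -> [1_B, 1_E, 2_C, 2_A, 3_F, 3_D]
  Swap root 1_B to index 1, re-heapify first 1 -> [1_E, 1_B, 2_C, 2_A, 3_F, 3_D]
Final order: [1_E, 1_B, 2_C, 2_A, 3_F, 3_D]
Equal keys:
  value 1: originally 1_B, 1_E; after sorting 1_E, 1_B -> order changed
  value 2: originally 2_A, 2_C; after sorting 2_C, 2_A -> order changed
  value 3: originally 3_D, 3_F; after sorting 3_F, 3_D -> order changed
Equal keys were reordered, so Heap Sort is not stable: heap construction and root-to-end swaps move elements without regard to the original order of equal keys. (One such input is enough; an unstable sort may happen to preserve order on other inputs, but it gives no guarantee.)
Answer: Not stable


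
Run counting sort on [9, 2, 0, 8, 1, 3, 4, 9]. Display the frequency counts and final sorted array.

Count array: [1, 1, 1, 1, 1, 0, 0, 0, 1, 2]
(count[i] = number of elements equal to i)
Cumulative count: [1, 2, 3, 4, 5, 5, 5, 5, 6, 8]
Sorted: [0, 1, 2, 3, 4, 8, 9, 9]


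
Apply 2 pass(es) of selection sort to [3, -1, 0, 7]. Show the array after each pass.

Pass 1: Select minimum -1 at index 1, swap -> [-1, 3, 0, 7]
Pass 2: Select minimum 0 at index 2, swap -> [-1, 0, 3, 7]


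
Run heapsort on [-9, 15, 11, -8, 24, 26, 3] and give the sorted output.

Build heap: [26, 24, 11, -8, 15, -9, 3]
Extract 26: [24, 15, 11, -8, 3, -9, 26]
Extract 24: [15, 3, 11, -8, -9, 24, 26]
Extract 15: [11, 3, -9, -8, 15, 24, 26]
Extract 11: [3, -8, -9, 11, 15, 24, 26]
Extract 3: [-8, -9, 3, 11, 15, 24, 26]
Extract -8: [-9, -8, 3, 11, 15, 24, 26]


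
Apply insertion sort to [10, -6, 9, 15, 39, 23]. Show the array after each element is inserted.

First element 10 is already 'sorted'
Insert -6: shifted 1 elements -> [-6, 10, 9, 15, 39, 23]
Insert 9: shifted 1 elements -> [-6, 9, 10, 15, 39, 23]
Insert 15: shifted 0 elements -> [-6, 9, 10, 15, 39, 23]
Insert 39: shifted 0 elements -> [-6, 9, 10, 15, 39, 23]
Insert 23: shifted 1 elements -> [-6, 9, 10, 15, 23, 39]


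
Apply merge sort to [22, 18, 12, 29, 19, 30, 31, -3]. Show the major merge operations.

Divide and conquer:
  Merge [22] + [18] -> [18, 22]
  Merge [12] + [29] -> [12, 29]
  Merge [18, 22] + [12, 29] -> [12, 18, 22, 29]
  Merge [19] + [30] -> [19, 30]
  Merge [31] + [-3] -> [-3, 31]
  Merge [19, 30] + [-3, 31] -> [-3, 19, 30, 31]
  Merge [12, 18, 22, 29] + [-3, 19, 30, 31] -> [-3, 12, 18, 19, 22, 29, 30, 31]


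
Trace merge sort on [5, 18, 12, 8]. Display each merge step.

Divide and conquer:
  Merge [5] + [18] -> [5, 18]
  Merge [12] + [8] -> [8, 12]
  Merge [5, 18] + [8, 12] -> [5, 8, 12, 18]


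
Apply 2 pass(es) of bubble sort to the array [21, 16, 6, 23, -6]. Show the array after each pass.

After pass 1: [16, 6, 21, -6, 23] (3 swaps)
After pass 2: [6, 16, -6, 21, 23] (2 swaps)
Total swaps: 5


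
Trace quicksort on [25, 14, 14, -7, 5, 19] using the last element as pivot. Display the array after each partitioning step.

Partition 1: pivot=19 at index 4 -> [14, 14, -7, 5, 19, 25]
Partition 2: pivot=5 at index 1 -> [-7, 5, 14, 14, 19, 25]
Partition 3: pivot=14 at index 3 -> [-7, 5, 14, 14, 19, 25]


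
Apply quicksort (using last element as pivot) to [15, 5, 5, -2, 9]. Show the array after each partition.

Partition 1: pivot=9 at index 3 -> [5, 5, -2, 9, 15]
Partition 2: pivot=-2 at index 0 -> [-2, 5, 5, 9, 15]
Partition 3: pivot=5 at index 2 -> [-2, 5, 5, 9, 15]


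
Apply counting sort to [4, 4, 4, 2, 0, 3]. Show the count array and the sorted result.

Count array: [1, 0, 1, 1, 3]
(count[i] = number of elements equal to i)
Cumulative count: [1, 1, 2, 3, 6]
Sorted: [0, 2, 3, 4, 4, 4]


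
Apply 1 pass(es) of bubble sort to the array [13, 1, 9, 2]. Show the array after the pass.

After pass 1: [1, 9, 2, 13] (3 swaps)
Total swaps: 3


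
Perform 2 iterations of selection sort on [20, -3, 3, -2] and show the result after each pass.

Pass 1: Select minimum -3 at index 1, swap -> [-3, 20, 3, -2]
Pass 2: Select minimum -2 at index 3, swap -> [-3, -2, 3, 20]


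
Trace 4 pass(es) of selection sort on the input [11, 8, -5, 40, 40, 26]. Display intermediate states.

Pass 1: Select minimum -5 at index 2, swap -> [-5, 8, 11, 40, 40, 26]
Pass 2: Select minimum 8 at index 1, swap -> [-5, 8, 11, 40, 40, 26]
Pass 3: Select minimum 11 at index 2, swap -> [-5, 8, 11, 40, 40, 26]
Pass 4: Select minimum 26 at index 5, swap -> [-5, 8, 11, 26, 40, 40]


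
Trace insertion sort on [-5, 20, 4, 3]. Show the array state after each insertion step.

First element -5 is already 'sorted'
Insert 20: shifted 0 elements -> [-5, 20, 4, 3]
Insert 4: shifted 1 elements -> [-5, 4, 20, 3]
Insert 3: shifted 2 elements -> [-5, 3, 4, 20]


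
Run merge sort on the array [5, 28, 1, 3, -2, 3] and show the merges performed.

Divide and conquer:
  Merge [28] + [1] -> [1, 28]
  Merge [5] + [1, 28] -> [1, 5, 28]
  Merge [-2] + [3] -> [-2, 3]
  Merge [3] + [-2, 3] -> [-2, 3, 3]
  Merge [1, 5, 28] + [-2, 3, 3] -> [-2, 1, 3, 3, 5, 28]


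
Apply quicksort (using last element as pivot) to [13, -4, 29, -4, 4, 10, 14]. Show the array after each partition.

Partition 1: pivot=14 at index 5 -> [13, -4, -4, 4, 10, 14, 29]
Partition 2: pivot=10 at index 3 -> [-4, -4, 4, 10, 13, 14, 29]
Partition 3: pivot=4 at index 2 -> [-4, -4, 4, 10, 13, 14, 29]
Partition 4: pivot=-4 at index 1 -> [-4, -4, 4, 10, 13, 14, 29]


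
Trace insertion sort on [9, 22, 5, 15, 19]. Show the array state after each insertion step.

First element 9 is already 'sorted'
Insert 22: shifted 0 elements -> [9, 22, 5, 15, 19]
Insert 5: shifted 2 elements -> [5, 9, 22, 15, 19]
Insert 15: shifted 1 elements -> [5, 9, 15, 22, 19]
Insert 19: shifted 1 elements -> [5, 9, 15, 19, 22]


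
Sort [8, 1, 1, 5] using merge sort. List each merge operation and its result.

Divide and conquer:
  Merge [8] + [1] -> [1, 8]
  Merge [1] + [5] -> [1, 5]
  Merge [1, 8] + [1, 5] -> [1, 1, 5, 8]


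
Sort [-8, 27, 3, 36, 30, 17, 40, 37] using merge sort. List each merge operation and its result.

Divide and conquer:
  Merge [-8] + [27] -> [-8, 27]
  Merge [3] + [36] -> [3, 36]
  Merge [-8, 27] + [3, 36] -> [-8, 3, 27, 36]
  Merge [30] + [17] -> [17, 30]
  Merge [40] + [37] -> [37, 40]
  Merge [17, 30] + [37, 40] -> [17, 30, 37, 40]
  Merge [-8, 3, 27, 36] + [17, 30, 37, 40] -> [-8, 3, 17, 27, 30, 36, 37, 40]


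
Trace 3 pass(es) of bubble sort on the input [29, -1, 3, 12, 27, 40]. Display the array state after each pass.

After pass 1: [-1, 3, 12, 27, 29, 40] (4 swaps)
After pass 2: [-1, 3, 12, 27, 29, 40] (0 swaps)
After pass 3: [-1, 3, 12, 27, 29, 40] (0 swaps)
Total swaps: 4


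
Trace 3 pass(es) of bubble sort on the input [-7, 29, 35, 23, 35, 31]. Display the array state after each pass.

After pass 1: [-7, 29, 23, 35, 31, 35] (2 swaps)
After pass 2: [-7, 23, 29, 31, 35, 35] (2 swaps)
After pass 3: [-7, 23, 29, 31, 35, 35] (0 swaps)
Total swaps: 4


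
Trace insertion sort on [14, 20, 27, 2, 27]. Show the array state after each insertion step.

First element 14 is already 'sorted'
Insert 20: shifted 0 elements -> [14, 20, 27, 2, 27]
Insert 27: shifted 0 elements -> [14, 20, 27, 2, 27]
Insert 2: shifted 3 elements -> [2, 14, 20, 27, 27]
Insert 27: shifted 0 elements -> [2, 14, 20, 27, 27]


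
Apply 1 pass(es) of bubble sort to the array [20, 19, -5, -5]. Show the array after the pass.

After pass 1: [19, -5, -5, 20] (3 swaps)
Total swaps: 3


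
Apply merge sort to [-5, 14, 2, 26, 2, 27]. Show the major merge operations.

Divide and conquer:
  Merge [14] + [2] -> [2, 14]
  Merge [-5] + [2, 14] -> [-5, 2, 14]
  Merge [2] + [27] -> [2, 27]
  Merge [26] + [2, 27] -> [2, 26, 27]
  Merge [-5, 2, 14] + [2, 26, 27] -> [-5, 2, 2, 14, 26, 27]


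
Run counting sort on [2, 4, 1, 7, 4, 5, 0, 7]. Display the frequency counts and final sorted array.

Count array: [1, 1, 1, 0, 2, 1, 0, 2]
(count[i] = number of elements equal to i)
Cumulative count: [1, 2, 3, 3, 5, 6, 6, 8]
Sorted: [0, 1, 2, 4, 4, 5, 7, 7]


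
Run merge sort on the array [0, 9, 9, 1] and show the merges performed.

Divide and conquer:
  Merge [0] + [9] -> [0, 9]
  Merge [9] + [1] -> [1, 9]
  Merge [0, 9] + [1, 9] -> [0, 1, 9, 9]


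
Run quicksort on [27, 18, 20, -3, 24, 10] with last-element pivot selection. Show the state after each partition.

Partition 1: pivot=10 at index 1 -> [-3, 10, 20, 27, 24, 18]
Partition 2: pivot=18 at index 2 -> [-3, 10, 18, 27, 24, 20]
Partition 3: pivot=20 at index 3 -> [-3, 10, 18, 20, 24, 27]
Partition 4: pivot=27 at index 5 -> [-3, 10, 18, 20, 24, 27]


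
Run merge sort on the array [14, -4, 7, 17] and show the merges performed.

Divide and conquer:
  Merge [14] + [-4] -> [-4, 14]
  Merge [7] + [17] -> [7, 17]
  Merge [-4, 14] + [7, 17] -> [-4, 7, 14, 17]


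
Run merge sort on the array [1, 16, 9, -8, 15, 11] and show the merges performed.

Divide and conquer:
  Merge [16] + [9] -> [9, 16]
  Merge [1] + [9, 16] -> [1, 9, 16]
  Merge [15] + [11] -> [11, 15]
  Merge [-8] + [11, 15] -> [-8, 11, 15]
  Merge [1, 9, 16] + [-8, 11, 15] -> [-8, 1, 9, 11, 15, 16]


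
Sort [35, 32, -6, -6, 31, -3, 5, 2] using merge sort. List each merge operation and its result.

Divide and conquer:
  Merge [35] + [32] -> [32, 35]
  Merge [-6] + [-6] -> [-6, -6]
  Merge [32, 35] + [-6, -6] -> [-6, -6, 32, 35]
  Merge [31] + [-3] -> [-3, 31]
  Merge [5] + [2] -> [2, 5]
  Merge [-3, 31] + [2, 5] -> [-3, 2, 5, 31]
  Merge [-6, -6, 32, 35] + [-3, 2, 5, 31] -> [-6, -6, -3, 2, 5, 31, 32, 35]


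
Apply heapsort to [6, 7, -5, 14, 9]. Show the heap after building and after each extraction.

Build heap: [14, 9, -5, 7, 6]
Extract 14: [9, 7, -5, 6, 14]
Extract 9: [7, 6, -5, 9, 14]
Extract 7: [6, -5, 7, 9, 14]
Extract 6: [-5, 6, 7, 9, 14]


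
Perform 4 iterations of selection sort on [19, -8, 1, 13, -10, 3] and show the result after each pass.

Pass 1: Select minimum -10 at index 4, swap -> [-10, -8, 1, 13, 19, 3]
Pass 2: Select minimum -8 at index 1, swap -> [-10, -8, 1, 13, 19, 3]
Pass 3: Select minimum 1 at index 2, swap -> [-10, -8, 1, 13, 19, 3]
Pass 4: Select minimum 3 at index 5, swap -> [-10, -8, 1, 3, 19, 13]


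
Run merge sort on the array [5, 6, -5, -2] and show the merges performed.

Divide and conquer:
  Merge [5] + [6] -> [5, 6]
  Merge [-5] + [-2] -> [-5, -2]
  Merge [5, 6] + [-5, -2] -> [-5, -2, 5, 6]


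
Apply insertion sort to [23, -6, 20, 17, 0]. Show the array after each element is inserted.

First element 23 is already 'sorted'
Insert -6: shifted 1 elements -> [-6, 23, 20, 17, 0]
Insert 20: shifted 1 elements -> [-6, 20, 23, 17, 0]
Insert 17: shifted 2 elements -> [-6, 17, 20, 23, 0]
Insert 0: shifted 3 elements -> [-6, 0, 17, 20, 23]


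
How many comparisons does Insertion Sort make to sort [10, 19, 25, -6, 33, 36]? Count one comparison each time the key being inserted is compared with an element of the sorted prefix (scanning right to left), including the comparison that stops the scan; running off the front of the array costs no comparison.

Insert 19: 10 <= 19 (stop) = 1 comparison(s) -> [10, 19, 25, -6, 33, 36]
Insert 25: 19 <= 25 (stop) = 1 comparison(s) -> [10, 19, 25, -6, 33, 36]
Insert -6: 25 > -6 (shift), 19 > -6 (shift), 10 > -6 (shift), reached front = 3 comparison(s) -> [-6, 10, 19, 25, 33, 36]
Insert 33: 25 <= 33 (stop) = 1 comparison(s) -> [-6, 10, 19, 25, 33, 36]
Insert 36: 33 <= 36 (stop) = 1 comparison(s) -> [-6, 10, 19, 25, 33, 36]
Total comparisons: 1 + 1 + 3 + 1 + 1 = 7


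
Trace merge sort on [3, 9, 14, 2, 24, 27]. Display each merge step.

Divide and conquer:
  Merge [9] + [14] -> [9, 14]
  Merge [3] + [9, 14] -> [3, 9, 14]
  Merge [24] + [27] -> [24, 27]
  Merge [2] + [24, 27] -> [2, 24, 27]
  Merge [3, 9, 14] + [2, 24, 27] -> [2, 3, 9, 14, 24, 27]


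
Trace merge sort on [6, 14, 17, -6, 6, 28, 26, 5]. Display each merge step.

Divide and conquer:
  Merge [6] + [14] -> [6, 14]
  Merge [17] + [-6] -> [-6, 17]
  Merge [6, 14] + [-6, 17] -> [-6, 6, 14, 17]
  Merge [6] + [28] -> [6, 28]
  Merge [26] + [5] -> [5, 26]
  Merge [6, 28] + [5, 26] -> [5, 6, 26, 28]
  Merge [-6, 6, 14, 17] + [5, 6, 26, 28] -> [-6, 5, 6, 6, 14, 17, 26, 28]


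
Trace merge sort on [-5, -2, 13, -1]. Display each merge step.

Divide and conquer:
  Merge [-5] + [-2] -> [-5, -2]
  Merge [13] + [-1] -> [-1, 13]
  Merge [-5, -2] + [-1, 13] -> [-5, -2, -1, 13]


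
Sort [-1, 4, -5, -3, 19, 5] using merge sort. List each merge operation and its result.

Divide and conquer:
  Merge [4] + [-5] -> [-5, 4]
  Merge [-1] + [-5, 4] -> [-5, -1, 4]
  Merge [19] + [5] -> [5, 19]
  Merge [-3] + [5, 19] -> [-3, 5, 19]
  Merge [-5, -1, 4] + [-3, 5, 19] -> [-5, -3, -1, 4, 5, 19]


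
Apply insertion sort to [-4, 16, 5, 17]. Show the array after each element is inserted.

First element -4 is already 'sorted'
Insert 16: shifted 0 elements -> [-4, 16, 5, 17]
Insert 5: shifted 1 elements -> [-4, 5, 16, 17]
Insert 17: shifted 0 elements -> [-4, 5, 16, 17]


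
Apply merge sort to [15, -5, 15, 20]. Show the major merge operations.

Divide and conquer:
  Merge [15] + [-5] -> [-5, 15]
  Merge [15] + [20] -> [15, 20]
  Merge [-5, 15] + [15, 20] -> [-5, 15, 15, 20]


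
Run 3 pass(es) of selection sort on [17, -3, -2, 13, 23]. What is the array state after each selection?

Pass 1: Select minimum -3 at index 1, swap -> [-3, 17, -2, 13, 23]
Pass 2: Select minimum -2 at index 2, swap -> [-3, -2, 17, 13, 23]
Pass 3: Select minimum 13 at index 3, swap -> [-3, -2, 13, 17, 23]


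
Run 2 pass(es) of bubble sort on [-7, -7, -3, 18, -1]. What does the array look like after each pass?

After pass 1: [-7, -7, -3, -1, 18] (1 swaps)
After pass 2: [-7, -7, -3, -1, 18] (0 swaps)
Total swaps: 1


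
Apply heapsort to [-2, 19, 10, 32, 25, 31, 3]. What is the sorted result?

Build heap: [32, 25, 31, 19, -2, 10, 3]
Extract 32: [31, 25, 10, 19, -2, 3, 32]
Extract 31: [25, 19, 10, 3, -2, 31, 32]
Extract 25: [19, 3, 10, -2, 25, 31, 32]
Extract 19: [10, 3, -2, 19, 25, 31, 32]
Extract 10: [3, -2, 10, 19, 25, 31, 32]
Extract 3: [-2, 3, 10, 19, 25, 31, 32]


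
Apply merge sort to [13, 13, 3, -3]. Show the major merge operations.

Divide and conquer:
  Merge [13] + [13] -> [13, 13]
  Merge [3] + [-3] -> [-3, 3]
  Merge [13, 13] + [-3, 3] -> [-3, 3, 13, 13]


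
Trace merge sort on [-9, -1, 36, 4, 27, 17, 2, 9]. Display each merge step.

Divide and conquer:
  Merge [-9] + [-1] -> [-9, -1]
  Merge [36] + [4] -> [4, 36]
  Merge [-9, -1] + [4, 36] -> [-9, -1, 4, 36]
  Merge [27] + [17] -> [17, 27]
  Merge [2] + [9] -> [2, 9]
  Merge [17, 27] + [2, 9] -> [2, 9, 17, 27]
  Merge [-9, -1, 4, 36] + [2, 9, 17, 27] -> [-9, -1, 2, 4, 9, 17, 27, 36]


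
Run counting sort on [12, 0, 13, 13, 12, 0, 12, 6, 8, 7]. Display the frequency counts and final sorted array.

Count array: [2, 0, 0, 0, 0, 0, 1, 1, 1, 0, 0, 0, 3, 2]
(count[i] = number of elements equal to i)
Cumulative count: [2, 2, 2, 2, 2, 2, 3, 4, 5, 5, 5, 5, 8, 10]
Sorted: [0, 0, 6, 7, 8, 12, 12, 12, 13, 13]


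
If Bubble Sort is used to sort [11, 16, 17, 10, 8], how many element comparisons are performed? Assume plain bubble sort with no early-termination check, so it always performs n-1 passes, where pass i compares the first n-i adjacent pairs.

Pass 1: compare adjacent pairs (0,1)..(3,4) = 4 comparison(s), 2 swap(s) -> [11, 16, 10, 8, 17]
Pass 2: compare adjacent pairs (0,1)..(2,3) = 3 comparison(s), 2 swap(s) -> [11, 10, 8, 16, 17]
Pass 3: compare adjacent pairs (0,1)..(1,2) = 2 comparison(s), 2 swap(s) -> [10, 8, 11, 16, 17]
Pass 4: compare adjacent pairs (0,1)..(0,1) = 1 comparison(s), 1 swap(s) -> [8, 10, 11, 16, 17]
Total comparisons: 4 + 3 + 2 + 1 = 10


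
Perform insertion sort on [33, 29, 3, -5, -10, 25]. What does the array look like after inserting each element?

First element 33 is already 'sorted'
Insert 29: shifted 1 elements -> [29, 33, 3, -5, -10, 25]
Insert 3: shifted 2 elements -> [3, 29, 33, -5, -10, 25]
Insert -5: shifted 3 elements -> [-5, 3, 29, 33, -10, 25]
Insert -10: shifted 4 elements -> [-10, -5, 3, 29, 33, 25]
Insert 25: shifted 2 elements -> [-10, -5, 3, 25, 29, 33]


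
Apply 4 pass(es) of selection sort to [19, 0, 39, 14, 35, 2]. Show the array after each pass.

Pass 1: Select minimum 0 at index 1, swap -> [0, 19, 39, 14, 35, 2]
Pass 2: Select minimum 2 at index 5, swap -> [0, 2, 39, 14, 35, 19]
Pass 3: Select minimum 14 at index 3, swap -> [0, 2, 14, 39, 35, 19]
Pass 4: Select minimum 19 at index 5, swap -> [0, 2, 14, 19, 35, 39]


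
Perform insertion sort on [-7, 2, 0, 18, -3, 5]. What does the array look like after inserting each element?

First element -7 is already 'sorted'
Insert 2: shifted 0 elements -> [-7, 2, 0, 18, -3, 5]
Insert 0: shifted 1 elements -> [-7, 0, 2, 18, -3, 5]
Insert 18: shifted 0 elements -> [-7, 0, 2, 18, -3, 5]
Insert -3: shifted 3 elements -> [-7, -3, 0, 2, 18, 5]
Insert 5: shifted 1 elements -> [-7, -3, 0, 2, 5, 18]


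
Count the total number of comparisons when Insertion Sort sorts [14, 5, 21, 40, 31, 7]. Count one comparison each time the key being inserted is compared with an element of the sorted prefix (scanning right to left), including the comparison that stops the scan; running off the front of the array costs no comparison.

Insert 5: 14 > 5 (shift), reached front = 1 comparison(s) -> [5, 14, 21, 40, 31, 7]
Insert 21: 14 <= 21 (stop) = 1 comparison(s) -> [5, 14, 21, 40, 31, 7]
Insert 40: 21 <= 40 (stop) = 1 comparison(s) -> [5, 14, 21, 40, 31, 7]
Insert 31: 40 > 31 (shift), 21 <= 31 (stop) = 2 comparison(s) -> [5, 14, 21, 31, 40, 7]
Insert 7: 40 > 7 (shift), 31 > 7 (shift), 21 > 7 (shift), 14 > 7 (shift), 5 <= 7 (stop) = 5 comparison(s) -> [5, 7, 14, 21, 31, 40]
Total comparisons: 1 + 1 + 1 + 2 + 5 = 10


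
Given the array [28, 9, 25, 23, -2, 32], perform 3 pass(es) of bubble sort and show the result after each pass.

After pass 1: [9, 25, 23, -2, 28, 32] (4 swaps)
After pass 2: [9, 23, -2, 25, 28, 32] (2 swaps)
After pass 3: [9, -2, 23, 25, 28, 32] (1 swaps)
Total swaps: 7


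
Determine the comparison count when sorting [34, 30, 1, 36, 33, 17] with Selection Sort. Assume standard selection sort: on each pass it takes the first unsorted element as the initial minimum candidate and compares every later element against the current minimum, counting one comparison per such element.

Pass 1: scan indices 1..5 for the minimum = 5 comparison(s); min is 1, place at index 0 -> [1, 30, 34, 36, 33, 17]
Pass 2: scan indices 2..5 for the minimum = 4 comparison(s); min is 17, place at index 1 -> [1, 17, 34, 36, 33, 30]
Pass 3: scan indices 3..5 for the minimum = 3 comparison(s); min is 30, place at index 2 -> [1, 17, 30, 36, 33, 34]
Pass 4: scan indices 4..5 for the minimum = 2 comparison(s); min is 33, place at index 3 -> [1, 17, 30, 33, 36, 34]
Pass 5: scan indices 5..5 for the minimum = 1 comparison(s); min is 34, place at index 4 -> [1, 17, 30, 33, 34, 36]
Selection sort always scans the whole unsorted suffix, so the count is (n-1) + (n-2) + ... + 1 = n(n-1)/2 = 6*5/2 = 15 regardless of the input order.
Total comparisons: 5 + 4 + 3 + 2 + 1 = 15


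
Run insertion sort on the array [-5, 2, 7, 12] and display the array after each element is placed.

First element -5 is already 'sorted'
Insert 2: shifted 0 elements -> [-5, 2, 7, 12]
Insert 7: shifted 0 elements -> [-5, 2, 7, 12]
Insert 12: shifted 0 elements -> [-5, 2, 7, 12]


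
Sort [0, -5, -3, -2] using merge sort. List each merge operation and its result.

Divide and conquer:
  Merge [0] + [-5] -> [-5, 0]
  Merge [-3] + [-2] -> [-3, -2]
  Merge [-5, 0] + [-3, -2] -> [-5, -3, -2, 0]


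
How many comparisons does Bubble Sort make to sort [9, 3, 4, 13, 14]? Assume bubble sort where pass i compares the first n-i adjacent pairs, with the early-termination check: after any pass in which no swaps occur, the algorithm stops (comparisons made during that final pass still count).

Pass 1: compare adjacent pairs (0,1)..(3,4) = 4 comparison(s), 2 swap(s) -> [3, 4, 9, 13, 14]
Pass 2: compare adjacent pairs (0,1)..(2,3) = 3 comparison(s), 0 swap(s) -> [3, 4, 9, 13, 14]
No swaps in this pass, so bubble sort stops here.
Total comparisons: 4 + 3 = 7
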